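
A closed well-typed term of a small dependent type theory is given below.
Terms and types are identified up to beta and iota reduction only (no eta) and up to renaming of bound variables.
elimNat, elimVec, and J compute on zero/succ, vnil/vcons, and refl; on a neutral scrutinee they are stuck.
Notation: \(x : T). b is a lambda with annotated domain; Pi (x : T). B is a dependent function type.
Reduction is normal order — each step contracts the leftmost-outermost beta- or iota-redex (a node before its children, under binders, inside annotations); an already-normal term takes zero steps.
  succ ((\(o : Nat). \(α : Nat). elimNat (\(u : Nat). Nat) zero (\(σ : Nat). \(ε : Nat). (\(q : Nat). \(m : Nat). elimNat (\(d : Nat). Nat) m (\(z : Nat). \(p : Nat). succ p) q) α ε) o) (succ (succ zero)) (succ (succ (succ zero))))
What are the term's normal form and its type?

resulting normal form:
  succ (succ (succ (succ (succ (succ (succ zero))))))
inferred type:
  Nat


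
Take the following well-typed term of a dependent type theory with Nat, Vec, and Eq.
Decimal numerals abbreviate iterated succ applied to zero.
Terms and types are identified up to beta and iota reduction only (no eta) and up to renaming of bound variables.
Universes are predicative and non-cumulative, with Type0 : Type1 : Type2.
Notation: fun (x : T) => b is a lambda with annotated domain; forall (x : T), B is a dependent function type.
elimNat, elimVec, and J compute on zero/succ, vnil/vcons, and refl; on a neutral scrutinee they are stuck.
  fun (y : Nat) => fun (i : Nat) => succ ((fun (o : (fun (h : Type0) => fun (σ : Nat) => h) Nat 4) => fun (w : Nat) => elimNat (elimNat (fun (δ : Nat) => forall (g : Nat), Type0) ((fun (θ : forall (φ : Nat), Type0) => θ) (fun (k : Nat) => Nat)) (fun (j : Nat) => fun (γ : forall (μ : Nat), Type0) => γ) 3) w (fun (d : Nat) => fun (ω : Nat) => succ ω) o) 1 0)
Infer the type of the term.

type:
  forall (y : Nat), forall (i : Nat), Nat


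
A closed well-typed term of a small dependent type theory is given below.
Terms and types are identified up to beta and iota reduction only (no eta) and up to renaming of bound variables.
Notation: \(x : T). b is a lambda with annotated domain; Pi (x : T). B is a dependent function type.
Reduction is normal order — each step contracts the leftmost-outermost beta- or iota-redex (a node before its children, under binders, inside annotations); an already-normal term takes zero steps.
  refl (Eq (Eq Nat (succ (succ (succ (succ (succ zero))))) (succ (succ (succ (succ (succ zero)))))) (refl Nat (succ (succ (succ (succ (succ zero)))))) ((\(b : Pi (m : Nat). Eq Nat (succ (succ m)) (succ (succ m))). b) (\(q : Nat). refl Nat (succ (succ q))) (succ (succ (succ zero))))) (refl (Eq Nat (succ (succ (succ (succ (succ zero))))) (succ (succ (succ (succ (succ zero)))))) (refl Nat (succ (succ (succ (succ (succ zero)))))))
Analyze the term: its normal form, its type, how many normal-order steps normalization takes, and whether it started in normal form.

resulting normal form:
  refl (Eq (Eq Nat (succ (succ (succ (succ (succ zero))))) (succ (succ (succ (succ (succ zero)))))) (refl Nat (succ (succ (succ (succ (succ zero)))))) (refl Nat (succ (succ (succ (succ (succ zero))))))) (refl (Eq Nat (succ (succ (succ (succ (succ zero))))) (succ (succ (succ (succ (succ zero)))))) (refl Nat (succ (succ (succ (succ (succ zero)))))))
inferred type:
  Eq (Eq (Eq Nat (succ (succ (succ (succ (succ zero))))) (succ (succ (succ (succ (succ zero)))))) (refl Nat (succ (succ (succ (succ (succ zero)))))) (refl Nat (succ (succ (succ (succ (succ zero))))))) (refl (Eq Nat (succ (succ (succ (succ (succ zero))))) (succ (succ (succ (succ (succ zero)))))) (refl Nat (succ (succ (succ (succ (succ zero))))))) (refl (Eq Nat (succ (succ (succ (succ (succ zero))))) (succ (succ (succ (succ (succ zero)))))) (refl Nat (succ (succ (succ (succ (succ zero)))))))
normal-order step count: 2
term was already normal: no
first redex: a beta-redex


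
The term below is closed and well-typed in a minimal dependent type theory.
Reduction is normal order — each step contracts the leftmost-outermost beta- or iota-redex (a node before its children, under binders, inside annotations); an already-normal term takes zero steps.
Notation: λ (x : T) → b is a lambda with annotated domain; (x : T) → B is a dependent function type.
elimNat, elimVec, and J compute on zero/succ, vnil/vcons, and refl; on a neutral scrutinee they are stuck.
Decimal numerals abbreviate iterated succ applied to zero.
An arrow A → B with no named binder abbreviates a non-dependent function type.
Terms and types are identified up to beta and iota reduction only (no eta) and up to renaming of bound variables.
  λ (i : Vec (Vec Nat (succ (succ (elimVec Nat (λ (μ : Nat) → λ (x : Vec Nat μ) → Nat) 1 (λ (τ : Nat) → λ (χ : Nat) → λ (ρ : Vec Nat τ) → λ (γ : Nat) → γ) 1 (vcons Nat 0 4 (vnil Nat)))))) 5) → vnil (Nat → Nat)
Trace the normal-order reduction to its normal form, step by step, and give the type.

normal-order reduction:
  λ (i : Vec (Vec Nat (succ (succ (elimVec Nat (λ (μ : Nat) → λ (x : Vec Nat μ) → Nat) 1 (λ (τ : Nat) → λ (χ : Nat) → λ (ρ : Vec Nat τ) → λ (γ : Nat) → γ) 1 (vcons Nat 0 4 (vnil Nat)))))) 5) → vnil (Nat → Nat)
  ~> λ (i : Vec (Vec Nat (succ (succ ((λ (μ : Nat) → λ (x : Nat) → λ (τ : Vec Nat μ) → λ (χ : Nat) → χ) 0 4 (vnil Nat) (elimVec Nat (λ (ρ : Nat) → λ (γ : Vec Nat ρ) → Nat) 1 (λ (e : Nat) → λ (ξ : Nat) → λ (ε : Vec Nat e) → λ (f : Nat) → f) 0 (vnil Nat)))))) 5) → vnil (Nat → Nat)
  ~> λ (i : Vec (Vec Nat (succ (succ ((λ (μ : Nat) → λ (x : Vec Nat 0) → λ (τ : Nat) → τ) 4 (vnil Nat) (elimVec Nat (λ (χ : Nat) → λ (ρ : Vec Nat χ) → Nat) 1 (λ (γ : Nat) → λ (e : Nat) → λ (ξ : Vec Nat γ) → λ (ε : Nat) → ε) 0 (vnil Nat)))))) 5) → vnil (Nat → Nat)
  ~> λ (i : Vec (Vec Nat (succ (succ ((λ (μ : Vec Nat 0) → λ (x : Nat) → x) (vnil Nat) (elimVec Nat (λ (τ : Nat) → λ (χ : Vec Nat τ) → Nat) 1 (λ (ρ : Nat) → λ (γ : Nat) → λ (e : Vec Nat ρ) → λ (ξ : Nat) → ξ) 0 (vnil Nat)))))) 5) → vnil (Nat → Nat)
  ~> λ (i : Vec (Vec Nat (succ (succ ((λ (μ : Nat) → μ) (elimVec Nat (λ (x : Nat) → λ (τ : Vec Nat x) → Nat) 1 (λ (χ : Nat) → λ (ρ : Nat) → λ (γ : Vec Nat χ) → λ (e : Nat) → e) 0 (vnil Nat)))))) 5) → vnil (Nat → Nat)
  ~> λ (i : Vec (Vec Nat (succ (succ (elimVec Nat (λ (μ : Nat) → λ (x : Vec Nat μ) → Nat) 1 (λ (τ : Nat) → λ (χ : Nat) → λ (ρ : Vec Nat τ) → λ (γ : Nat) → γ) 0 (vnil Nat))))) 5) → vnil (Nat → Nat)
  ~> λ (i : Vec (Vec Nat 3) 5) → vnil (Nat → Nat)
type:
  Vec (Vec Nat 3) 5 → Vec (Nat → Nat) 0


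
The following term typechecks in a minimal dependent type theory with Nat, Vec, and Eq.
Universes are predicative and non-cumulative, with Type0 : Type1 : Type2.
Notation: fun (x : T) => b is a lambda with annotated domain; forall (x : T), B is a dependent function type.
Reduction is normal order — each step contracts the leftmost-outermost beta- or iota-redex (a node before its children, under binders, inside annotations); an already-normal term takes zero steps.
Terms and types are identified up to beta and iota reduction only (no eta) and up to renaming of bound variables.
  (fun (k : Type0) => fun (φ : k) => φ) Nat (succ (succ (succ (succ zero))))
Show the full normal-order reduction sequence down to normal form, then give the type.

normal-order reduction sequence:
  (fun (k : Type0) => fun (φ : k) => φ) Nat (succ (succ (succ (succ zero))))
  ~> (fun (k : Nat) => k) (succ (succ (succ (succ zero))))
  ~> succ (succ (succ (succ zero)))
inferred type:
  Nat


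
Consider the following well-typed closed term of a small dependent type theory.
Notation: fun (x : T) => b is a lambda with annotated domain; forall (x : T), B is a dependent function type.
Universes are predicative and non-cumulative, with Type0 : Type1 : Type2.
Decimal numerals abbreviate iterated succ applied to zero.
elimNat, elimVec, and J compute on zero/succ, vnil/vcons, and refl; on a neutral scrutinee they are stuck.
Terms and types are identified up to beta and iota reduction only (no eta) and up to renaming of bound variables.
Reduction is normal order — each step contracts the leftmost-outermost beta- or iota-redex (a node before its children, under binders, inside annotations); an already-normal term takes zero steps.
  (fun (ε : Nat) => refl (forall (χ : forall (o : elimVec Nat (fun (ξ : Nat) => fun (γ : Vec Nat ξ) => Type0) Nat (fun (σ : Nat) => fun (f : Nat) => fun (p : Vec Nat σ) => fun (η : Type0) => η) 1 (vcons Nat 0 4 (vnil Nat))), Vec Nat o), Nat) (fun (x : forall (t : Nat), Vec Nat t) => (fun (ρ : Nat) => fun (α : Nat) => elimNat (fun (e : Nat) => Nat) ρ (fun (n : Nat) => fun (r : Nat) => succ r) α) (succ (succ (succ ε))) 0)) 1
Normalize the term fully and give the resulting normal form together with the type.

normal form:
  refl (forall (ε : forall (χ : Nat), Vec Nat χ), Nat) (fun (o : forall (ξ : Nat), Vec Nat ξ) => 4)
type:
  Eq (forall (ε : forall (χ : Nat), Vec Nat χ), Nat) (fun (o : forall (ξ : Nat), Vec Nat ξ) => 4) (fun (γ : forall (σ : Nat), Vec Nat σ) => 4)
observation: 10 normal-order steps separate the term from its normal form.


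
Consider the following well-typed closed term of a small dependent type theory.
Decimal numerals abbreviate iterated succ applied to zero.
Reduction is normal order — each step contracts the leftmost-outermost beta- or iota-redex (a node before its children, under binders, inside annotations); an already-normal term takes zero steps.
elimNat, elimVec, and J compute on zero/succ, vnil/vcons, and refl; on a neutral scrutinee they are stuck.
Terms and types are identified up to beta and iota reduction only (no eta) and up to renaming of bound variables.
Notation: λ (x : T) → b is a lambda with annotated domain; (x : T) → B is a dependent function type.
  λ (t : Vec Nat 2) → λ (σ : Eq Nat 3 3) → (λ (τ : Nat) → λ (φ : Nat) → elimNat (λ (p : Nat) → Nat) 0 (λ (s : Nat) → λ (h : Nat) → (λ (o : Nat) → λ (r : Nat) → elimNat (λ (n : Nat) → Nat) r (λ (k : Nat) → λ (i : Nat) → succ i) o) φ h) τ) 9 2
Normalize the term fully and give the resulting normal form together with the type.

resulting normal form:
  λ (t : Vec Nat 2) → λ (σ : Eq Nat 3 3) → 18
type:
  (t : Vec Nat 2) → (σ : Eq Nat 3 3) → Nat
observation: 111 normal-order steps separate the term from its normal form.


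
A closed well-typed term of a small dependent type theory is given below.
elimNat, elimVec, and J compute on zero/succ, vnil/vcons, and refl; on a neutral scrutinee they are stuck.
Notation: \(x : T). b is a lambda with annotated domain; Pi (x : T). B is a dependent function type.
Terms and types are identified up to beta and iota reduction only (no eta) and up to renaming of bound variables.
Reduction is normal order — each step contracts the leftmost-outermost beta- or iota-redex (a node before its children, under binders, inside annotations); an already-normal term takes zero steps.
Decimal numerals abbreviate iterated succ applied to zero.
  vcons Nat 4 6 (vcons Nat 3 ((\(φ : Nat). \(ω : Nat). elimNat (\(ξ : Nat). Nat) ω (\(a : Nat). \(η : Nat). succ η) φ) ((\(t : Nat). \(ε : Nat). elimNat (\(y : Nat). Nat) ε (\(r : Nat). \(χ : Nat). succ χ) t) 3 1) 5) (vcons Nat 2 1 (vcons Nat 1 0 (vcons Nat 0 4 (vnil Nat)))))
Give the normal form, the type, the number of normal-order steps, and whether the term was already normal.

reduced normal form:
  vcons Nat 4 6 (vcons Nat 3 9 (vcons Nat 2 1 (vcons Nat 1 0 (vcons Nat 0 4 (vnil Nat)))))
the term's type:
  Vec Nat 5
normal-order step count: 27
already normal: no
first contracted redex: a beta-redex


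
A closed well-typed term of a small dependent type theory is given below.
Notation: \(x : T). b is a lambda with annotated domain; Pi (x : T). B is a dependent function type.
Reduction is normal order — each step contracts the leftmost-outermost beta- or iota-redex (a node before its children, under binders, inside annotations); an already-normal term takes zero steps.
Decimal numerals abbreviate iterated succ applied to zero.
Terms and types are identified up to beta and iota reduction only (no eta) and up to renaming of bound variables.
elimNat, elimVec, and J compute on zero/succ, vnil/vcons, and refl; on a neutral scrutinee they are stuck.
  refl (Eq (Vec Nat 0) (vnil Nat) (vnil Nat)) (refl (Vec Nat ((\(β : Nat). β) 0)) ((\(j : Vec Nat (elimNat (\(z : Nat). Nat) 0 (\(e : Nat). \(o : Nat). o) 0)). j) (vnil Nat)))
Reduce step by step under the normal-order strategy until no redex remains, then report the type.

normal-order reduction sequence:
  refl (Eq (Vec Nat 0) (vnil Nat) (vnil Nat)) (refl (Vec Nat ((\(β : Nat). β) 0)) ((\(j : Vec Nat (elimNat (\(z : Nat). Nat) 0 (\(e : Nat). \(o : Nat). o) 0)). j) (vnil Nat)))
  ~> refl (Eq (Vec Nat 0) (vnil Nat) (vnil Nat)) (refl (Vec Nat 0) ((\(β : Vec Nat (elimNat (\(j : Nat). Nat) 0 (\(z : Nat). \(e : Nat). e) 0)). β) (vnil Nat)))
  ~> refl (Eq (Vec Nat 0) (vnil Nat) (vnil Nat)) (refl (Vec Nat 0) (vnil Nat))
type:
  Eq (Eq (Vec Nat 0) (vnil Nat) (vnil Nat)) (refl (Vec Nat 0) (vnil Nat)) (refl (Vec Nat 0) (vnil Nat))


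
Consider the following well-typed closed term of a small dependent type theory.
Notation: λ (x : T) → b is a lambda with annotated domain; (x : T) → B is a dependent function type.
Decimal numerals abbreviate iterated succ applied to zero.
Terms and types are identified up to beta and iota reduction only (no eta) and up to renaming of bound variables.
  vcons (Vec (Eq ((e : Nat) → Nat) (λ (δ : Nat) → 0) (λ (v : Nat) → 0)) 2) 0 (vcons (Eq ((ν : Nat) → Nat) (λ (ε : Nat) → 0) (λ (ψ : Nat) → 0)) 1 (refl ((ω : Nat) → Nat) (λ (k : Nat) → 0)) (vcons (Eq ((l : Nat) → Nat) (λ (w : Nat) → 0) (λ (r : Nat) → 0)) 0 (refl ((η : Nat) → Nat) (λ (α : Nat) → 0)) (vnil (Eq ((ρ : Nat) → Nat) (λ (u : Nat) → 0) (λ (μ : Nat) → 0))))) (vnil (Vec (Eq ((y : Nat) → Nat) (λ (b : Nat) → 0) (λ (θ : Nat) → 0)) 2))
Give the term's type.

the term's type:
  Vec (Vec (Eq ((e : Nat) → Nat) (λ (δ : Nat) → 0) (λ (v : Nat) → 0)) 2) 1


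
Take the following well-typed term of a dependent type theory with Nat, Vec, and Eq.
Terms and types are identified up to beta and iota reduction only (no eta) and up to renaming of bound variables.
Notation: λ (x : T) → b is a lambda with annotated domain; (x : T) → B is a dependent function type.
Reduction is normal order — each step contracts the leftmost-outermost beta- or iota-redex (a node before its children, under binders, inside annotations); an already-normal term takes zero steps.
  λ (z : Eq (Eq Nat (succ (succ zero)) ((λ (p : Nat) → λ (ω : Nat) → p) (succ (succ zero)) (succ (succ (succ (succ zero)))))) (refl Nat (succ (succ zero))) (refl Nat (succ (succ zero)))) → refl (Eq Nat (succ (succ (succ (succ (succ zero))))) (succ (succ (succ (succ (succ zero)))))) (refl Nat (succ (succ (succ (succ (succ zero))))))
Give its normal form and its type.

reduced normal form:
  λ (z : Eq (Eq Nat (succ (succ zero)) (succ (succ zero))) (refl Nat (succ (succ zero))) (refl Nat (succ (succ zero)))) → refl (Eq Nat (succ (succ (succ (succ (succ zero))))) (succ (succ (succ (succ (succ zero)))))) (refl Nat (succ (succ (succ (succ (succ zero))))))
the term's type:
  (z : Eq (Eq Nat (succ (succ zero)) (succ (succ zero))) (refl Nat (succ (succ zero))) (refl Nat (succ (succ zero)))) → Eq (Eq Nat (succ (succ (succ (succ (succ zero))))) (succ (succ (succ (succ (succ zero)))))) (refl Nat (succ (succ (succ (succ (succ zero)))))) (refl Nat (succ (succ (succ (succ (succ zero))))))
observation: reduction starts at a beta-redex, and 2 normal-order steps reach the normal form.


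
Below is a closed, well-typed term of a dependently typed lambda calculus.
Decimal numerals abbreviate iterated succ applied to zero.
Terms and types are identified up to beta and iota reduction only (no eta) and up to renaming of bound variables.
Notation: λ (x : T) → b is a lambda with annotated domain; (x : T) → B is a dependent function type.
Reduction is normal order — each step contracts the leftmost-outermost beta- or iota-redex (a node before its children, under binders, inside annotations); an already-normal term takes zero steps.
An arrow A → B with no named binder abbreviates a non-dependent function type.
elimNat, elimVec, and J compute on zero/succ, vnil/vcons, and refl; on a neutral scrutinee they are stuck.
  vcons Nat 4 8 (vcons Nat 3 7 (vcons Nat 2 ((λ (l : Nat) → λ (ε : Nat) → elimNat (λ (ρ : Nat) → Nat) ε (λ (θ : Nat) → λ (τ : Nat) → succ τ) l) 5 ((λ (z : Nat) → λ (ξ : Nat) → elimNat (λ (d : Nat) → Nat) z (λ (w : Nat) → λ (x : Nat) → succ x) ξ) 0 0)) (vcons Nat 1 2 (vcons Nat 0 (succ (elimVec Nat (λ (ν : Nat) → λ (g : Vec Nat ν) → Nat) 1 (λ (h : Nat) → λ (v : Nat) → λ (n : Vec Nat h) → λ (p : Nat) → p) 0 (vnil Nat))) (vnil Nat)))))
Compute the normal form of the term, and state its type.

normal form:
  vcons Nat 4 8 (vcons Nat 3 7 (vcons Nat 2 5 (vcons Nat 1 2 (vcons Nat 0 2 (vnil Nat)))))
type:
  Vec Nat 5


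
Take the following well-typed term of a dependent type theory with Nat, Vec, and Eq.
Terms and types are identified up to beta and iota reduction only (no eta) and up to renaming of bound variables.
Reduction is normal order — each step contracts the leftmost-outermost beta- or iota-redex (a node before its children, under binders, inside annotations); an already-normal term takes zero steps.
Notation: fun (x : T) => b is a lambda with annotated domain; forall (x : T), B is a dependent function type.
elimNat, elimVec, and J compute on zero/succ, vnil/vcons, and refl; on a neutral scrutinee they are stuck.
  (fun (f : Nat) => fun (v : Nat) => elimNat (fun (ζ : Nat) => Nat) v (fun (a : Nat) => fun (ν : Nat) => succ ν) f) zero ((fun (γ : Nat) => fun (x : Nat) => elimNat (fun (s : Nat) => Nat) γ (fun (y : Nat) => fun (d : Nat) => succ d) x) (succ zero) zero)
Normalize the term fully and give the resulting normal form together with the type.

normal form:
  succ zero
the term's type:
  Nat
observation: 6 normal-order steps normalize the term, beginning with a beta-redex.


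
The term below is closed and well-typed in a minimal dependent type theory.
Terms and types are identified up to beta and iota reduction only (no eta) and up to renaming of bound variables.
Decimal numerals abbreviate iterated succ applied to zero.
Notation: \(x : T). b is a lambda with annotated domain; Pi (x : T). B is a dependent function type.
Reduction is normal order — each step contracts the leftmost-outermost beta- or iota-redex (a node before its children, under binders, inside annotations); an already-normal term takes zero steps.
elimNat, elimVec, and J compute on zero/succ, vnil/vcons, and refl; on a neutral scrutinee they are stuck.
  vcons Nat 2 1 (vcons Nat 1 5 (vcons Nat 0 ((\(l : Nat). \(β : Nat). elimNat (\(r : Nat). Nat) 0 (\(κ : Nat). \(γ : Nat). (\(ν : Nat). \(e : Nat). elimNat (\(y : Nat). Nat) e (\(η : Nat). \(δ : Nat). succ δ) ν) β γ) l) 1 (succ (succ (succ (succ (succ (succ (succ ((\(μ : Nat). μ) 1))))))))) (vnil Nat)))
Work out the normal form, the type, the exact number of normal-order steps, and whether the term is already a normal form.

reduced normal form:
  vcons Nat 2 1 (vcons Nat 1 5 (vcons Nat 0 8 (vnil Nat)))
inferred type:
  Vec Nat 3
normal-order step count: 34
term was already normal: no
first redex: a beta-redex


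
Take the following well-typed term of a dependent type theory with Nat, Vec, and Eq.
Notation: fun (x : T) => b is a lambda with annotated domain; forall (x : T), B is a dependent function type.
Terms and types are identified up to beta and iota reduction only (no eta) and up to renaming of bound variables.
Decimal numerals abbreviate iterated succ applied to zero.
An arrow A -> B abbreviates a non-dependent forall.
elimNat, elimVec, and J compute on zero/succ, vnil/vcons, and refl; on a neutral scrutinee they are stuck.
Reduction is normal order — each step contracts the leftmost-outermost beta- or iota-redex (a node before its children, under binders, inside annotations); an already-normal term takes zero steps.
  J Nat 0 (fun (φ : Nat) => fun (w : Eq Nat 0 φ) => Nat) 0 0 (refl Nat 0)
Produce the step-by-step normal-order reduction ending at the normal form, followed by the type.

normal-order reduction sequence:
  J Nat 0 (fun (φ : Nat) => fun (w : Eq Nat 0 φ) => Nat) 0 0 (refl Nat 0)
  ~> 0
inferred type:
  Nat


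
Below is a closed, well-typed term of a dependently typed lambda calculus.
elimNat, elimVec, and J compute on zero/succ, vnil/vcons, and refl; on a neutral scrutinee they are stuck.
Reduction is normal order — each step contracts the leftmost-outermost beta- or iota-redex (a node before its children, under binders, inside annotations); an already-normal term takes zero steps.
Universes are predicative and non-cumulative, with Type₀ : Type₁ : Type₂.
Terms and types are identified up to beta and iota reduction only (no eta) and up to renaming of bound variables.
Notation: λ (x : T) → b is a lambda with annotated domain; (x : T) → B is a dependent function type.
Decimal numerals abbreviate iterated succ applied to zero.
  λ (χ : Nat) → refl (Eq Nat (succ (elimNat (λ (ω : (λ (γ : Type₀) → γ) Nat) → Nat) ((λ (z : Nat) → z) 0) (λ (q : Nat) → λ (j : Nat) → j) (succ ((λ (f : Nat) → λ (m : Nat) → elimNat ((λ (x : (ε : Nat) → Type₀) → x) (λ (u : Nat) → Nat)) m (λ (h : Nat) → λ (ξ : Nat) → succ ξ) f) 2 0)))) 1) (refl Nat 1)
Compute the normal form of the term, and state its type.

normal form:
  λ (χ : Nat) → refl (Eq Nat 1 1) (refl Nat 1)
inferred type:
  (χ : Nat) → Eq (Eq Nat 1 1) (refl Nat 1) (refl Nat 1)
observation: the leftmost-outermost redex is an elimNat iota-redex, and normalization takes 21 steps.


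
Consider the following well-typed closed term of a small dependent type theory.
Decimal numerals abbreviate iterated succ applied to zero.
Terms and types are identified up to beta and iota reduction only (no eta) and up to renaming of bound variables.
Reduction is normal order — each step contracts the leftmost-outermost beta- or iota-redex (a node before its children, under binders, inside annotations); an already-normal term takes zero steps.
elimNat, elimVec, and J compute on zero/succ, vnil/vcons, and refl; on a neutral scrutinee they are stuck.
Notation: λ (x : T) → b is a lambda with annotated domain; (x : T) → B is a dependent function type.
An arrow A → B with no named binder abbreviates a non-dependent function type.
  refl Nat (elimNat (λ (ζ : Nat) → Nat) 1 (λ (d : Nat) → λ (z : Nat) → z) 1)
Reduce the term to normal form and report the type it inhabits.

reduced normal form:
  refl Nat 1
type:
  Eq Nat 1 1


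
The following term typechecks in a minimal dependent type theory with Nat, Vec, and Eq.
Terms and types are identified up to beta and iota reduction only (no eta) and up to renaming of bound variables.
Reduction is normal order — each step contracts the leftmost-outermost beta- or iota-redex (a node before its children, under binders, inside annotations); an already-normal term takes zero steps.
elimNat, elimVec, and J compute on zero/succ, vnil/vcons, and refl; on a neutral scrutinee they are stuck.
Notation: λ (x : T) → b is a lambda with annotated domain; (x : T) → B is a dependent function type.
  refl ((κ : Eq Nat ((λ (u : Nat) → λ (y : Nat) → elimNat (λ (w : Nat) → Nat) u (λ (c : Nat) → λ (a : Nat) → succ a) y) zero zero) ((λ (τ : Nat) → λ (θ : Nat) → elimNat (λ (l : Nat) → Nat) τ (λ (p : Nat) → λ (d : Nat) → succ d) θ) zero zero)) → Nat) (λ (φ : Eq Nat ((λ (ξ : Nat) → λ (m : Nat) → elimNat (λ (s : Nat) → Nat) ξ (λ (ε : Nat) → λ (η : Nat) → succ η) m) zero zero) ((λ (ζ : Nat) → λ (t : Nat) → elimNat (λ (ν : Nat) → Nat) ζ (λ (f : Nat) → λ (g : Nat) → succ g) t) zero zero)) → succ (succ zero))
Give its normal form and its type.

normal form:
  refl ((κ : Eq Nat zero zero) → Nat) (λ (u : Eq Nat zero zero) → succ (succ zero))
type:
  Eq ((κ : Eq Nat zero zero) → Nat) (λ (u : Eq Nat zero zero) → succ (succ zero)) (λ (y : Eq Nat zero zero) → succ (succ zero))
observation: contracting a beta-redex first, the term normalizes in 12 steps.


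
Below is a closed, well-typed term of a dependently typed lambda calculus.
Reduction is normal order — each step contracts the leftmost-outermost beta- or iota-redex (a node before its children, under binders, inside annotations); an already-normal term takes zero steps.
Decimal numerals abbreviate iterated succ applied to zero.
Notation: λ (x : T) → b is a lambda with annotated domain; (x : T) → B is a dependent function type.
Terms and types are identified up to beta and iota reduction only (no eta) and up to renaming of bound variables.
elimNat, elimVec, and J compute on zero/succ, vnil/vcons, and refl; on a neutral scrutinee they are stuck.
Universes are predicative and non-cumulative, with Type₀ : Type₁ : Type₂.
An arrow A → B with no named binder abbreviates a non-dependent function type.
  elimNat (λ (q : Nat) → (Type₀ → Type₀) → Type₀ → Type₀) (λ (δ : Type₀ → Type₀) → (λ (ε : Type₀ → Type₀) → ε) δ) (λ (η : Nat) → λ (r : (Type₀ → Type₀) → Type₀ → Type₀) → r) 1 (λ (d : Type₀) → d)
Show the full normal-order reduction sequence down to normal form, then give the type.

normal-order reduction sequence:
  elimNat (λ (q : Nat) → (Type₀ → Type₀) → Type₀ → Type₀) (λ (δ : Type₀ → Type₀) → (λ (ε : Type₀ → Type₀) → ε) δ) (λ (η : Nat) → λ (r : (Type₀ → Type₀) → Type₀ → Type₀) → r) 1 (λ (d : Type₀) → d)
  ~> (λ (q : Nat) → λ (δ : (Type₀ → Type₀) → Type₀ → Type₀) → δ) 0 (elimNat (λ (ε : Nat) → (Type₀ → Type₀) → Type₀ → Type₀) (λ (η : Type₀ → Type₀) → (λ (r : Type₀ → Type₀) → r) η) (λ (d : Nat) → λ (σ : (Type₀ → Type₀) → Type₀ → Type₀) → σ) 0) (λ (μ : Type₀) → μ)
  ~> (λ (q : (Type₀ → Type₀) → Type₀ → Type₀) → q) (elimNat (λ (δ : Nat) → (Type₀ → Type₀) → Type₀ → Type₀) (λ (ε : Type₀ → Type₀) → (λ (η : Type₀ → Type₀) → η) ε) (λ (r : Nat) → λ (d : (Type₀ → Type₀) → Type₀ → Type₀) → d) 0) (λ (σ : Type₀) → σ)
  ~> elimNat (λ (q : Nat) → (Type₀ → Type₀) → Type₀ → Type₀) (λ (δ : Type₀ → Type₀) → (λ (ε : Type₀ → Type₀) → ε) δ) (λ (η : Nat) → λ (r : (Type₀ → Type₀) → Type₀ → Type₀) → r) 0 (λ (d : Type₀) → d)
  ~> (λ (q : Type₀ → Type₀) → (λ (δ : Type₀ → Type₀) → δ) q) (λ (ε : Type₀) → ε)
  ~> (λ (q : Type₀ → Type₀) → q) (λ (δ : Type₀) → δ)
  ~> λ (q : Type₀) → q
inferred type:
  Type₀ → Type₀


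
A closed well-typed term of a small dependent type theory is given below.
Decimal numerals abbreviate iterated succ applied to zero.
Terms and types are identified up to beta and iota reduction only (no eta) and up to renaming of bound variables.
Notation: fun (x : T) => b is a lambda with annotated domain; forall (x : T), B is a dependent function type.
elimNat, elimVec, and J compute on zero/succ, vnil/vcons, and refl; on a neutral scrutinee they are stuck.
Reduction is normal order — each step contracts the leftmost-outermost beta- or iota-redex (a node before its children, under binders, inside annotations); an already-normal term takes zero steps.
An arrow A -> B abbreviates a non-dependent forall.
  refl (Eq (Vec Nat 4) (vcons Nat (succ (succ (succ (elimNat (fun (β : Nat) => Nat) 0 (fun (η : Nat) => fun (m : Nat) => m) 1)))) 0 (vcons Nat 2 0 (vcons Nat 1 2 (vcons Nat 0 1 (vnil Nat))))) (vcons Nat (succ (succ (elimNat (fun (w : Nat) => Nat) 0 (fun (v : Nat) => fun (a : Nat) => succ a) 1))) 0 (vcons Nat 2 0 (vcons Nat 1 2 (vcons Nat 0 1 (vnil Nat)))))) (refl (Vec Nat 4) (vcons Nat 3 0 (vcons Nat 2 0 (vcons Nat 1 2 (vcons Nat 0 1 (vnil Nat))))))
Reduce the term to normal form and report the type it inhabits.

resulting normal form:
  refl (Eq (Vec Nat 4) (vcons Nat 3 0 (vcons Nat 2 0 (vcons Nat 1 2 (vcons Nat 0 1 (vnil Nat))))) (vcons Nat 3 0 (vcons Nat 2 0 (vcons Nat 1 2 (vcons Nat 0 1 (vnil Nat)))))) (refl (Vec Nat 4) (vcons Nat 3 0 (vcons Nat 2 0 (vcons Nat 1 2 (vcons Nat 0 1 (vnil Nat))))))
type:
  Eq (Eq (Vec Nat 4) (vcons Nat 3 0 (vcons Nat 2 0 (vcons Nat 1 2 (vcons Nat 0 1 (vnil Nat))))) (vcons Nat 3 0 (vcons Nat 2 0 (vcons Nat 1 2 (vcons Nat 0 1 (vnil Nat)))))) (refl (Vec Nat 4) (vcons Nat 3 0 (vcons Nat 2 0 (vcons Nat 1 2 (vcons Nat 0 1 (vnil Nat)))))) (refl (Vec Nat 4) (vcons Nat 3 0 (vcons Nat 2 0 (vcons Nat 1 2 (vcons Nat 0 1 (vnil Nat))))))


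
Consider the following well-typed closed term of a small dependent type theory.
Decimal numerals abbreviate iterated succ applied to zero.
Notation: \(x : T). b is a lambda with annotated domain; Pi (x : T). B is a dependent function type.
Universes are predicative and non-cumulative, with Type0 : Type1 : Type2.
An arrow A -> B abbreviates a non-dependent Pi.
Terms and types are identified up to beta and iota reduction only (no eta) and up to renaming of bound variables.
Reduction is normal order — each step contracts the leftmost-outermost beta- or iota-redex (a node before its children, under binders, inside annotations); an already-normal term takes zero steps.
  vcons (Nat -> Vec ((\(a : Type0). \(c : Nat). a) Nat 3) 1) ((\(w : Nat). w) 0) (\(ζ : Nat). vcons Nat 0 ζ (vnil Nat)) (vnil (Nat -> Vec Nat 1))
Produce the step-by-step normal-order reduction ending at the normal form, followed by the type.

reduction (normal order):
  vcons (Nat -> Vec ((\(a : Type0). \(c : Nat). a) Nat 3) 1) ((\(w : Nat). w) 0) (\(ζ : Nat). vcons Nat 0 ζ (vnil Nat)) (vnil (Nat -> Vec Nat 1))
  ~> vcons (Nat -> Vec ((\(a : Nat). Nat) 3) 1) ((\(c : Nat). c) 0) (\(w : Nat). vcons Nat 0 w (vnil Nat)) (vnil (Nat -> Vec Nat 1))
  ~> vcons (Nat -> Vec Nat 1) ((\(a : Nat). a) 0) (\(c : Nat). vcons Nat 0 c (vnil Nat)) (vnil (Nat -> Vec Nat 1))
  ~> vcons (Nat -> Vec Nat 1) 0 (\(a : Nat). vcons Nat 0 a (vnil Nat)) (vnil (Nat -> Vec Nat 1))
the term's type:
  Vec (Nat -> Vec Nat 1) 1


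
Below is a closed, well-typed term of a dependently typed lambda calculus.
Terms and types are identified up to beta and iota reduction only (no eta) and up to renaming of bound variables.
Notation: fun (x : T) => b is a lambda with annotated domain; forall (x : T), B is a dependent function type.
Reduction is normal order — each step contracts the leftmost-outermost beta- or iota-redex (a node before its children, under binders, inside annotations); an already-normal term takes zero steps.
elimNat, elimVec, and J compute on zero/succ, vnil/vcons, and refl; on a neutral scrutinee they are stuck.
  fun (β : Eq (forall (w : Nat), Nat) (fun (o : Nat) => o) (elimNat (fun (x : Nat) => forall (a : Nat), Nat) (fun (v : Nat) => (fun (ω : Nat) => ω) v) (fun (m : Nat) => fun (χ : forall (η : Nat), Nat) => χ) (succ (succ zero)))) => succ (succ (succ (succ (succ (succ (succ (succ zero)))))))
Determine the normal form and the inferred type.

resulting normal form:
  fun (β : Eq (forall (w : Nat), Nat) (fun (o : Nat) => o) (fun (x : Nat) => x)) => succ (succ (succ (succ (succ (succ (succ (succ zero)))))))
type:
  forall (β : Eq (forall (w : Nat), Nat) (fun (o : Nat) => o) (fun (x : Nat) => x)), Nat
observation: normalization takes exactly 8 steps under the normal-order strategy.


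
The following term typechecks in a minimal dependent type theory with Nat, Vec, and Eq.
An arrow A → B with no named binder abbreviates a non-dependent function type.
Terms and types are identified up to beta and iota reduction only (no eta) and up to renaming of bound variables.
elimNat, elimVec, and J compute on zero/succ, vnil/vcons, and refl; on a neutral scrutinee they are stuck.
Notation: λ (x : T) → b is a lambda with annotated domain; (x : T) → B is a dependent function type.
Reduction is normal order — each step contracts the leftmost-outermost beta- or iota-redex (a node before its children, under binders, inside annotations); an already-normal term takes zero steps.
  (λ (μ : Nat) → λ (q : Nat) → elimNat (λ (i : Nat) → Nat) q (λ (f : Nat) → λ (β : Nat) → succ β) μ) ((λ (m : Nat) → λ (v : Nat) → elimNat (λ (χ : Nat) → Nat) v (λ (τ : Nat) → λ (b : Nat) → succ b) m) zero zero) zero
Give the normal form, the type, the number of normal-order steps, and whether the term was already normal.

resulting normal form:
  zero
type:
  Nat
steps to reach normal form (normal order): 6
started in normal form: no
first redex: a beta-redex


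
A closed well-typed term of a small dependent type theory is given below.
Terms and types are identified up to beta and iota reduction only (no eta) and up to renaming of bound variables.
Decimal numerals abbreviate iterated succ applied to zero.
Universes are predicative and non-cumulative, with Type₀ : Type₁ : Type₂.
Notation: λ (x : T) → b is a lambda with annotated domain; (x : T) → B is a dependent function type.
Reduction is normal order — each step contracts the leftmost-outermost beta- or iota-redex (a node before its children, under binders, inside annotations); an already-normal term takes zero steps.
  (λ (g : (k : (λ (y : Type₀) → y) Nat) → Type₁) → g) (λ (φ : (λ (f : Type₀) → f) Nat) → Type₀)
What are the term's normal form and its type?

reduced normal form:
  λ (g : Nat) → Type₀
inferred type:
  (g : Nat) → Type₁
observation: 2 normal-order steps normalize the term, beginning with a beta-redex.


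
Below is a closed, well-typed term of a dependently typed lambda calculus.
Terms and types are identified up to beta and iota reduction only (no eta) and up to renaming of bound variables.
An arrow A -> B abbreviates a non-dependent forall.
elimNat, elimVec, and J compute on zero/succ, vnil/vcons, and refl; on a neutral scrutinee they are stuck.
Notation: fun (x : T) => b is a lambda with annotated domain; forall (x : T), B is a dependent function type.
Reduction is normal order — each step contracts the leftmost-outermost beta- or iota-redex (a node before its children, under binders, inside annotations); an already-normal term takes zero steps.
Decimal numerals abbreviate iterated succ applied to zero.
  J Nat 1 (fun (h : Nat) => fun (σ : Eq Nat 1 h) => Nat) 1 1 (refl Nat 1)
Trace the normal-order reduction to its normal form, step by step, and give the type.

reduction (normal order):
  J Nat 1 (fun (h : Nat) => fun (σ : Eq Nat 1 h) => Nat) 1 1 (refl Nat 1)
  ~> 1
the term's type:
  Nat


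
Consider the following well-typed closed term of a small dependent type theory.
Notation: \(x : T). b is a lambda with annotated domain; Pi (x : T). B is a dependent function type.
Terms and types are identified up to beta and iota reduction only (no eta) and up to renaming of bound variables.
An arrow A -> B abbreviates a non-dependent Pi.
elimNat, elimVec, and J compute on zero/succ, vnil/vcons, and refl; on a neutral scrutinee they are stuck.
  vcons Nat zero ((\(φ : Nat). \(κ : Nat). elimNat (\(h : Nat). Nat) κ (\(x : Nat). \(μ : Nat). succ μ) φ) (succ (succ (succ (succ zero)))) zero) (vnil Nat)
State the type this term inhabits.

the term's type:
  Vec Nat (succ zero)


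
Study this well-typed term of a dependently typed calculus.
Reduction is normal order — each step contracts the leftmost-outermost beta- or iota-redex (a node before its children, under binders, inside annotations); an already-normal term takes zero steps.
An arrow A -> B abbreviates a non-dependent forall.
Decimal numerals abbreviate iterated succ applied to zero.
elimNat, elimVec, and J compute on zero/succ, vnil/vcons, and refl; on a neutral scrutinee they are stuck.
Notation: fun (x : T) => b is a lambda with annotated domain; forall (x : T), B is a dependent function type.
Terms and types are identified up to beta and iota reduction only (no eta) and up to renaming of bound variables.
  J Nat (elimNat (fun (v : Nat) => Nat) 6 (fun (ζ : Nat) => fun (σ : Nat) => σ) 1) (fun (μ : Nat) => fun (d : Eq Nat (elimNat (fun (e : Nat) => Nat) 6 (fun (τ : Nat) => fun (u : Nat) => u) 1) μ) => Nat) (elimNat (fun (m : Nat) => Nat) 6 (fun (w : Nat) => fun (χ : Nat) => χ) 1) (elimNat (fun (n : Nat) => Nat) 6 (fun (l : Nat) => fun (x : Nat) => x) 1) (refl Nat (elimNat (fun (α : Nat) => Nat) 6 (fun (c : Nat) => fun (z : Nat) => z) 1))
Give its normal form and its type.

reduced normal form:
  6
type:
  Nat


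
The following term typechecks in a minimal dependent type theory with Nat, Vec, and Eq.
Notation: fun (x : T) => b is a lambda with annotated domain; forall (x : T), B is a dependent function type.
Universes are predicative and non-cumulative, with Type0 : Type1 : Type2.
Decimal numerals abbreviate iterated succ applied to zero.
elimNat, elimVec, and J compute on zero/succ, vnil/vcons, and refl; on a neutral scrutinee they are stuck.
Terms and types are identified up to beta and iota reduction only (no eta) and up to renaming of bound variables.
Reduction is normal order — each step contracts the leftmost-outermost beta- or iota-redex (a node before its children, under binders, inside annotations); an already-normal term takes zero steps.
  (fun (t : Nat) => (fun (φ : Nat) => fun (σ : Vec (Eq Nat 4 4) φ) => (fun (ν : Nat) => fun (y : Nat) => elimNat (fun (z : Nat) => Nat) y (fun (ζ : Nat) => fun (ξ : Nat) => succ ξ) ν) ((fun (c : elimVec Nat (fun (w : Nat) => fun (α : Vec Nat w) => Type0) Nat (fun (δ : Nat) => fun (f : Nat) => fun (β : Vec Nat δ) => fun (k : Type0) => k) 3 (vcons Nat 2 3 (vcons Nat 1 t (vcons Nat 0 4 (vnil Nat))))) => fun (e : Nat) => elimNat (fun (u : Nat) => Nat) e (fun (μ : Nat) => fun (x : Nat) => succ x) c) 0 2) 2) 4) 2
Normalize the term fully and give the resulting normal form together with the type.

reduced normal form:
  fun (t : Vec (Eq Nat 4 4) 4) => 4
inferred type:
  forall (t : Vec (Eq Nat 4 4) 4), Nat


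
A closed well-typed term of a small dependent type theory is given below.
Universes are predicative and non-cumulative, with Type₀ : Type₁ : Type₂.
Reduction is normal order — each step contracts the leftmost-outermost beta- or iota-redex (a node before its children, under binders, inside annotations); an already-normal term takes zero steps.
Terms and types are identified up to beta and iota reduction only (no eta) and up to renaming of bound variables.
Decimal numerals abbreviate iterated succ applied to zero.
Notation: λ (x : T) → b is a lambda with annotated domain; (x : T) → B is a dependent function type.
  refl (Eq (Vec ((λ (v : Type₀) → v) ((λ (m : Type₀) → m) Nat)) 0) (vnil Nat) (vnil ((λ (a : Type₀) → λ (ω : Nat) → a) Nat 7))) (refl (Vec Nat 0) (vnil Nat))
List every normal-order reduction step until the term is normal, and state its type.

normal-order reduction:
  refl (Eq (Vec ((λ (v : Type₀) → v) ((λ (m : Type₀) → m) Nat)) 0) (vnil Nat) (vnil ((λ (a : Type₀) → λ (ω : Nat) → a) Nat 7))) (refl (Vec Nat 0) (vnil Nat))
  ~> refl (Eq (Vec ((λ (v : Type₀) → v) Nat) 0) (vnil Nat) (vnil ((λ (m : Type₀) → λ (a : Nat) → m) Nat 7))) (refl (Vec Nat 0) (vnil Nat))
  ~> refl (Eq (Vec Nat 0) (vnil Nat) (vnil ((λ (v : Type₀) → λ (m : Nat) → v) Nat 7))) (refl (Vec Nat 0) (vnil Nat))
  ~> refl (Eq (Vec Nat 0) (vnil Nat) (vnil ((λ (v : Nat) → Nat) 7))) (refl (Vec Nat 0) (vnil Nat))
  ~> refl (Eq (Vec Nat 0) (vnil Nat) (vnil Nat)) (refl (Vec Nat 0) (vnil Nat))
inferred type:
  Eq (Eq (Vec Nat 0) (vnil Nat) (vnil Nat)) (refl (Vec Nat 0) (vnil Nat)) (refl (Vec Nat 0) (vnil Nat))


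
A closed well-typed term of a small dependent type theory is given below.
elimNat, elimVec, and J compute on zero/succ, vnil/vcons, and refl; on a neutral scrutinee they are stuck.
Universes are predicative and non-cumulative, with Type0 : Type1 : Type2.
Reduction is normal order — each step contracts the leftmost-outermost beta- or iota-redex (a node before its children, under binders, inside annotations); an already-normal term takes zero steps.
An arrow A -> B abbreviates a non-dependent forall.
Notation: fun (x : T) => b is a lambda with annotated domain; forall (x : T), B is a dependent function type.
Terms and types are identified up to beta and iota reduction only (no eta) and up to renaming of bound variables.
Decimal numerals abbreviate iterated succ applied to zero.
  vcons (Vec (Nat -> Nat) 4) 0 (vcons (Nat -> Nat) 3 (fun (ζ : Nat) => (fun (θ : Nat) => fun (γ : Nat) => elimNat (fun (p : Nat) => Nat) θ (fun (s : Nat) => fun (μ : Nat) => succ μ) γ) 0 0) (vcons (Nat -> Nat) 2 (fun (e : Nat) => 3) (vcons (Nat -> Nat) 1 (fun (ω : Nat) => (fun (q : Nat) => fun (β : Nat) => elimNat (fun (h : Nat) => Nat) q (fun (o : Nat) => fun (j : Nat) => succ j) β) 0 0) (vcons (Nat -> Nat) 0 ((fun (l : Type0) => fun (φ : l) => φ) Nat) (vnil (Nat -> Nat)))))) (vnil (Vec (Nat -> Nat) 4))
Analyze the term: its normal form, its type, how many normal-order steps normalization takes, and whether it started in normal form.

resulting normal form:
  vcons (Vec (Nat -> Nat) 4) 0 (vcons (Nat -> Nat) 3 (fun (ζ : Nat) => 0) (vcons (Nat -> Nat) 2 (fun (θ : Nat) => 3) (vcons (Nat -> Nat) 1 (fun (γ : Nat) => 0) (vcons (Nat -> Nat) 0 (fun (p : Nat) => p) (vnil (Nat -> Nat)))))) (vnil (Vec (Nat -> Nat) 4))
type:
  Vec (Vec (Nat -> Nat) 4) 1
reduction steps (normal order): 7
already normal: no
first redex: a beta-redex
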